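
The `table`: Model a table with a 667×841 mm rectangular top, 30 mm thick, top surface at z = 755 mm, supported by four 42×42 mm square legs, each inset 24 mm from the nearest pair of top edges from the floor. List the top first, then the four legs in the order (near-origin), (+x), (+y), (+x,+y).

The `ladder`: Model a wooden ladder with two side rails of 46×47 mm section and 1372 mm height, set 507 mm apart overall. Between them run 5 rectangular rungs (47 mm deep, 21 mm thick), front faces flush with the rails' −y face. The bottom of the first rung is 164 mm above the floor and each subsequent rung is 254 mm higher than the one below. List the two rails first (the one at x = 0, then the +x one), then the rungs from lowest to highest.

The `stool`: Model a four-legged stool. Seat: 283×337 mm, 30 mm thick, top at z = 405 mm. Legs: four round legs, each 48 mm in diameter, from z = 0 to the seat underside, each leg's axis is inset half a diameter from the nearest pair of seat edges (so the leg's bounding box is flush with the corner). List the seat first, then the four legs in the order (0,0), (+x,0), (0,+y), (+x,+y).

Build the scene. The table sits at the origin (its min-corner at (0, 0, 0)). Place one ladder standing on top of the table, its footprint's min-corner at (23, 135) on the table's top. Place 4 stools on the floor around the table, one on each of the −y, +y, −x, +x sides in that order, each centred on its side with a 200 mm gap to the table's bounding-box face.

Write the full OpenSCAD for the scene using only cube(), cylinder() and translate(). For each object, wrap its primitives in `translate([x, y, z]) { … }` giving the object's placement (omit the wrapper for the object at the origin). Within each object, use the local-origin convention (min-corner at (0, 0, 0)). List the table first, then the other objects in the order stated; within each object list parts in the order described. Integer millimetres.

translate([0, 0, 725]) cube([667, 841, 30]);
translate([24, 24, 0]) cube([42, 42, 725]);
translate([601, 24, 0]) cube([42, 42, 725]);
translate([24, 775, 0]) cube([42, 42, 725]);
translate([601, 775, 0]) cube([42, 42, 725]);
translate([23, 135, 755]) {
  cube([46, 47, 1372]);
  translate([461, 0, 0]) cube([46, 47, 1372]);
  translate([46, 0, 164]) cube([415, 47, 21]);
  translate([46, 0, 418]) cube([415, 47, 21]);
  translate([46, 0, 672]) cube([415, 47, 21]);
  translate([46, 0, 926]) cube([415, 47, 21]);
  translate([46, 0, 1180]) cube([415, 47, 21]);
}
translate([192, -537, 0]) {
  translate([0, 0, 375]) cube([283, 337, 30]);
  translate([24, 24, 0]) cylinder(h = 375, r = 24);
  translate([259, 24, 0]) cylinder(h = 375, r = 24);
  translate([24, 313, 0]) cylinder(h = 375, r = 24);
  translate([259, 313, 0]) cylinder(h = 375, r = 24);
}
translate([192, 1041, 0]) {
  translate([0, 0, 375]) cube([283, 337, 30]);
  translate([24, 24, 0]) cylinder(h = 375, r = 24);
  translate([259, 24, 0]) cylinder(h = 375, r = 24);
  translate([24, 313, 0]) cylinder(h = 375, r = 24);
  translate([259, 313, 0]) cylinder(h = 375, r = 24);
}
translate([-483, 252, 0]) {
  translate([0, 0, 375]) cube([283, 337, 30]);
  translate([24, 24, 0]) cylinder(h = 375, r = 24);
  translate([259, 24, 0]) cylinder(h = 375, r = 24);
  translate([24, 313, 0]) cylinder(h = 375, r = 24);
  translate([259, 313, 0]) cylinder(h = 375, r = 24);
}
translate([867, 252, 0]) {
  translate([0, 0, 375]) cube([283, 337, 30]);
  translate([24, 24, 0]) cylinder(h = 375, r = 24);
  translate([259, 24, 0]) cylinder(h = 375, r = 24);
  translate([24, 313, 0]) cylinder(h = 375, r = 24);
  translate([259, 313, 0]) cylinder(h = 375, r = 24);
}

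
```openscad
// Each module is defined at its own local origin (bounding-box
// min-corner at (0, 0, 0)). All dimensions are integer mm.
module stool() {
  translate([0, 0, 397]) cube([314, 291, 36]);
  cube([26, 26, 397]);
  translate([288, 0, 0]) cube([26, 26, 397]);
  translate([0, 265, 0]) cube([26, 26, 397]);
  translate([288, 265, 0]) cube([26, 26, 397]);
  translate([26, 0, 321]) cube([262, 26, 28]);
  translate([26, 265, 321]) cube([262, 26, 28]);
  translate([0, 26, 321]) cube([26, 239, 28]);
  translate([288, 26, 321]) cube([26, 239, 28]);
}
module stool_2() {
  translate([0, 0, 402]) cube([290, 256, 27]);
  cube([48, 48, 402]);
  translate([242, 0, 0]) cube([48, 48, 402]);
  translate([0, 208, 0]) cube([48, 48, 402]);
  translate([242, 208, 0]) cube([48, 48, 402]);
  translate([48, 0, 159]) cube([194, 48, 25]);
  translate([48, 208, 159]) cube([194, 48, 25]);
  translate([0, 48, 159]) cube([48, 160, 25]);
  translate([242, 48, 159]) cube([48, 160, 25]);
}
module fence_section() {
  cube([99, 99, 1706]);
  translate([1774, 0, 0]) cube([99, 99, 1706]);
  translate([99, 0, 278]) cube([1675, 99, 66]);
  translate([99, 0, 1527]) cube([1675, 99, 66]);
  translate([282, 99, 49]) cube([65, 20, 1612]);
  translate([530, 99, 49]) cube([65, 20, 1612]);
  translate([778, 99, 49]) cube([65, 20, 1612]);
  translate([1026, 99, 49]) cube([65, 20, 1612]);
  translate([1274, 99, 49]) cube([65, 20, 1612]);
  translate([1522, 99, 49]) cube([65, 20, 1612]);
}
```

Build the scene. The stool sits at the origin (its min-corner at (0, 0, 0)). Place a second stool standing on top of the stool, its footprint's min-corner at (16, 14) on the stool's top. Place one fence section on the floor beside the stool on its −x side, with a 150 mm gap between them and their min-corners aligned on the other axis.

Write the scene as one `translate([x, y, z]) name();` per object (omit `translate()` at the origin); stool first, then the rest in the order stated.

stool();
translate([16, 14, 433]) stool_2();
translate([-2023, 0, 0]) fence_section();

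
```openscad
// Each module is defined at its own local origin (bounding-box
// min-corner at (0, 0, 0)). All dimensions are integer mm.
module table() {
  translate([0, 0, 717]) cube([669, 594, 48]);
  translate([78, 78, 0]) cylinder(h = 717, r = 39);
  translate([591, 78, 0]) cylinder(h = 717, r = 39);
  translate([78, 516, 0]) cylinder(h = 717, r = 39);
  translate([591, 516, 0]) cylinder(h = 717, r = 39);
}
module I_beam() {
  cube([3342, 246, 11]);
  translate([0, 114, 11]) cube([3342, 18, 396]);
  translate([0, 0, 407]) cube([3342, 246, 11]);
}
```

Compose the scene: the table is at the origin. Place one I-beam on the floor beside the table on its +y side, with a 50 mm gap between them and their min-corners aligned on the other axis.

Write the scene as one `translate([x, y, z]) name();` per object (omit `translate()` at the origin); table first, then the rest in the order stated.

table();
translate([0, 644, 0]) I_beam();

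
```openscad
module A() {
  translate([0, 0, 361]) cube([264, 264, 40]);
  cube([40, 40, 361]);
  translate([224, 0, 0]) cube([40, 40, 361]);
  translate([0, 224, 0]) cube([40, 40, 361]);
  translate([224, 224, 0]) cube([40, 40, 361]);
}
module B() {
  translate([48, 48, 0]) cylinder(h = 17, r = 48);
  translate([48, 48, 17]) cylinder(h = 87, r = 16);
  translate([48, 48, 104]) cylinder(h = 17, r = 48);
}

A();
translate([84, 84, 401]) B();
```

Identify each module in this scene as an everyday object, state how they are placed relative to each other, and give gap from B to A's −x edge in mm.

A is a stool. B is a spool. The spool is on top of the stool, centred. The gap from the spool to the stool's −x edge is 84 mm.

The spool's min-x is at 84; the stool's min-x is 0; gap = 84 mm.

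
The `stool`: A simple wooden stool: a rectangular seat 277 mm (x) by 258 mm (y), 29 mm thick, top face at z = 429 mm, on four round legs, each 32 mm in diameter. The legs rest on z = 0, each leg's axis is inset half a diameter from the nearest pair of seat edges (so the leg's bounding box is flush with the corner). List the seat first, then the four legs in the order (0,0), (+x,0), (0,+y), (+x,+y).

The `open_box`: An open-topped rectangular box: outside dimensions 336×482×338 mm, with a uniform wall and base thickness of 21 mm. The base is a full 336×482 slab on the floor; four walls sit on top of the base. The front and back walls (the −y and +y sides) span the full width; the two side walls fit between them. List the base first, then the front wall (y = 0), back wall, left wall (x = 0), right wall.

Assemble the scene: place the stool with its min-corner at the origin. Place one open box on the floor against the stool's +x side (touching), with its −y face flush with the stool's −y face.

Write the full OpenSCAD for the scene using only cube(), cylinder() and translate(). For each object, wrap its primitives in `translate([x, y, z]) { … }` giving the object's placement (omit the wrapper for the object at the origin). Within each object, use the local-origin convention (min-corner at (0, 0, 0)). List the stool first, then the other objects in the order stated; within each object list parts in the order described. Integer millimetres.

translate([0, 0, 400]) cube([277, 258, 29]);
translate([16, 16, 0]) cylinder(h = 400, r = 16);
translate([261, 16, 0]) cylinder(h = 400, r = 16);
translate([16, 242, 0]) cylinder(h = 400, r = 16);
translate([261, 242, 0]) cylinder(h = 400, r = 16);
translate([277, 0, 0]) {
  cube([336, 482, 21]);
  translate([0, 0, 21]) cube([336, 21, 317]);
  translate([0, 461, 21]) cube([336, 21, 317]);
  translate([0, 21, 21]) cube([21, 440, 317]);
  translate([315, 21, 21]) cube([21, 440, 317]);
}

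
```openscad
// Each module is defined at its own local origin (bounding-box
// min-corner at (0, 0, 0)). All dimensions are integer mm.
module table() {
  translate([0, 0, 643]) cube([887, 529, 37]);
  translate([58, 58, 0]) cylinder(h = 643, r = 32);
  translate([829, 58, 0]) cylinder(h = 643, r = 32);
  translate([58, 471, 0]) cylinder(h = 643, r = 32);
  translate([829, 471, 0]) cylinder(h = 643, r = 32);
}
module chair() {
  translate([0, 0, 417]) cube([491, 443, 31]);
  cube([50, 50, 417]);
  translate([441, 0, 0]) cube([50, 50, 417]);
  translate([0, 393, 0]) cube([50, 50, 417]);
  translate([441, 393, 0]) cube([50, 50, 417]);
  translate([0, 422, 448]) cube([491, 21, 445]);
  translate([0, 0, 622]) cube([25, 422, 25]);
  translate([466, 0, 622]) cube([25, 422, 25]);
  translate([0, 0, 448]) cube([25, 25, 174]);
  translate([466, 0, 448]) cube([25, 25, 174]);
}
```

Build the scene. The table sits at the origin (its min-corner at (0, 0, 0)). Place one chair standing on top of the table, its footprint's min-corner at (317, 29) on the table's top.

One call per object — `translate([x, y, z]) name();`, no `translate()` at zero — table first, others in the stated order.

table();
translate([317, 29, 680]) chair();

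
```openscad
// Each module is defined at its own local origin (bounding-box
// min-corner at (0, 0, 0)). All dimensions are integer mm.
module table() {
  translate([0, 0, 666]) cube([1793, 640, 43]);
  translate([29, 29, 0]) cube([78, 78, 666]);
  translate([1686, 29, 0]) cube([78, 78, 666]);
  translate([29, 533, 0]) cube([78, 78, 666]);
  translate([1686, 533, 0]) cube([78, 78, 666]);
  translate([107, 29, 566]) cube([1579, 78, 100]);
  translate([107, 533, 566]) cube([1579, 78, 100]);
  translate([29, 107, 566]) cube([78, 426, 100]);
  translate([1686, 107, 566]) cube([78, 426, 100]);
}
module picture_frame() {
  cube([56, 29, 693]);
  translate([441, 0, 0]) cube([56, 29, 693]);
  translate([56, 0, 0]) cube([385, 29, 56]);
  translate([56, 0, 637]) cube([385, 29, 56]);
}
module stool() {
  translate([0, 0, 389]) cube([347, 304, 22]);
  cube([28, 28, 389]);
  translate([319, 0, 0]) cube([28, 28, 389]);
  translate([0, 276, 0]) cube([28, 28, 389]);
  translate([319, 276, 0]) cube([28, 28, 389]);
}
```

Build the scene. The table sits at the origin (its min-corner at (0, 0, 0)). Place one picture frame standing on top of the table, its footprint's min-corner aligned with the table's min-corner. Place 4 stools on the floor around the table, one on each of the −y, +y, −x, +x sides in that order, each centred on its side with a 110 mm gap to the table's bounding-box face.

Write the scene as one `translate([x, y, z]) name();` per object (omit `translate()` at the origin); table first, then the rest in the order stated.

table();
translate([0, 0, 709]) picture_frame();
translate([723, -414, 0]) stool();
translate([723, 750, 0]) stool();
translate([-457, 168, 0]) stool();
translate([1903, 168, 0]) stool();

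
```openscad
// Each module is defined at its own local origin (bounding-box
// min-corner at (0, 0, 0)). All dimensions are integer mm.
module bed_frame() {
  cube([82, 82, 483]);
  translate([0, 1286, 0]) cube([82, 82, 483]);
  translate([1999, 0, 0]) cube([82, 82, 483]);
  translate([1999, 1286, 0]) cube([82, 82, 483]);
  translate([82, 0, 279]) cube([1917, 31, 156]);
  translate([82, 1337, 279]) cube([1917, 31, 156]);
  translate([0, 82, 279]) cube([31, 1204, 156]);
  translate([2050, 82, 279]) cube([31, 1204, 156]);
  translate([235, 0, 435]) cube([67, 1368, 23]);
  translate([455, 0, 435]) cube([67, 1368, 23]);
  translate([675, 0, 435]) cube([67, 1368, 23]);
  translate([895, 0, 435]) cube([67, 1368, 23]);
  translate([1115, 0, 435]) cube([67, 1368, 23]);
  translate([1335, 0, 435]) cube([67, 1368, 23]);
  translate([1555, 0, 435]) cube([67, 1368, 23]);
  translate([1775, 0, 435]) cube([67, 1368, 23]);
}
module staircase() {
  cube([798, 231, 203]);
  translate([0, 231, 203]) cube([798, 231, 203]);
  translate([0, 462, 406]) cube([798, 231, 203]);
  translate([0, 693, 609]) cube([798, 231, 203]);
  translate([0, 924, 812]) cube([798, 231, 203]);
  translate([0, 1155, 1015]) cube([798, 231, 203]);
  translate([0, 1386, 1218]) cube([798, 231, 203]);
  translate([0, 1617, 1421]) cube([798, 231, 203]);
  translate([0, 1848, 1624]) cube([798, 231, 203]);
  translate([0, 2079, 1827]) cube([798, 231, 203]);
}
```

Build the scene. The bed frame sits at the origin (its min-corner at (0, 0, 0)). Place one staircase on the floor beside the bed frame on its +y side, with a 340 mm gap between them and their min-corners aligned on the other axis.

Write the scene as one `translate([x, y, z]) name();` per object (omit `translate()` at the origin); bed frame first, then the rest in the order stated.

bed_frame();
translate([0, 1708, 0]) staircase();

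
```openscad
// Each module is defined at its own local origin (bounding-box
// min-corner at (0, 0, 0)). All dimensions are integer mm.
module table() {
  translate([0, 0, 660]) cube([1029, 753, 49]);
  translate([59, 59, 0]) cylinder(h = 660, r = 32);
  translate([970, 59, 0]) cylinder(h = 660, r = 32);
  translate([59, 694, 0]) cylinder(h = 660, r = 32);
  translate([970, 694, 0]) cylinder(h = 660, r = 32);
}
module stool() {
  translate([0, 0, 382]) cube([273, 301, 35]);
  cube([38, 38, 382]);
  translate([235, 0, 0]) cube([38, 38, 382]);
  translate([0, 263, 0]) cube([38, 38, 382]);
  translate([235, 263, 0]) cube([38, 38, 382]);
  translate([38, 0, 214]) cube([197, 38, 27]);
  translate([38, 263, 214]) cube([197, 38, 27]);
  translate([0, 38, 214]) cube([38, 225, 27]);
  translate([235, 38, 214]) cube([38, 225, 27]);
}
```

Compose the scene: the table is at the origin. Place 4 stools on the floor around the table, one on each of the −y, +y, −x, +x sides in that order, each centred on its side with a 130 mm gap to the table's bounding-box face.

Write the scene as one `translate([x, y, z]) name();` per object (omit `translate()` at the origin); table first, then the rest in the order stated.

table();
translate([378, -431, 0]) stool();
translate([378, 883, 0]) stool();
translate([-403, 226, 0]) stool();
translate([1159, 226, 0]) stool();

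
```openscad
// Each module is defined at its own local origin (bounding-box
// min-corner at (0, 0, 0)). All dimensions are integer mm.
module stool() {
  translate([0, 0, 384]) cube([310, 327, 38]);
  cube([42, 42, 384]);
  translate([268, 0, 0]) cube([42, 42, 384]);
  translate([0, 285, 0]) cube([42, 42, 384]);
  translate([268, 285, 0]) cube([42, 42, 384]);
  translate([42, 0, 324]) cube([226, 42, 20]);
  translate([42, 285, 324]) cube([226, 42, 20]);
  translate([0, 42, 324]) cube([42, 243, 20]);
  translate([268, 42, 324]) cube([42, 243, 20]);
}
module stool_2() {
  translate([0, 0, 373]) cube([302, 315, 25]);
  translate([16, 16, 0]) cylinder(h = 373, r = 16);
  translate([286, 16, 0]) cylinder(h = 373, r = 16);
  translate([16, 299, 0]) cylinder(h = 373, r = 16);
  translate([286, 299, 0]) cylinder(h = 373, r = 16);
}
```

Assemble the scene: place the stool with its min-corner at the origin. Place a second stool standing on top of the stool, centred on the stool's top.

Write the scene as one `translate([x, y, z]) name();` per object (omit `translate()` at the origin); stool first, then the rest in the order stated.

stool();
translate([4, 6, 422]) stool_2();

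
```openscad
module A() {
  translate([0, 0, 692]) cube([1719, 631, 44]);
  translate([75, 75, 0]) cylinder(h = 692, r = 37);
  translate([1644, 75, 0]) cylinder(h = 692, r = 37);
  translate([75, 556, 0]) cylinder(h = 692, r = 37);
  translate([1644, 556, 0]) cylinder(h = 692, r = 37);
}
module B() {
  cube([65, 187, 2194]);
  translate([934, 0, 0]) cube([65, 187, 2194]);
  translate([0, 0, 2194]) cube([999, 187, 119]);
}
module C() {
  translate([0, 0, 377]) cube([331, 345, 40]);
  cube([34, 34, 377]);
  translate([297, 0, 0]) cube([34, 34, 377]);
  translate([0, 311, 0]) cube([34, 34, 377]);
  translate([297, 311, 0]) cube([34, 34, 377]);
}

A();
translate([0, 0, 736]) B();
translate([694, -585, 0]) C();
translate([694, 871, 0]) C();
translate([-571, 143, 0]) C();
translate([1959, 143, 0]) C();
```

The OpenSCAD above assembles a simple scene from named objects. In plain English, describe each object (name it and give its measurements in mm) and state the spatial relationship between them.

A is a table with a 1719×631 mm rectangular top, 44 mm thick, top surface at z = 736 mm, supported by four round legs of 74 mm diameter, each leg's bounding box inset 38 mm from the nearest pair of top edges, running from the floor.

B is a rectangular door frame: two vertical jambs of 65×187 mm section, 2194 mm tall, with a clear opening 869 mm wide between their inner faces. A header 119 mm tall and 187 mm deep lies on top of the jambs and spans the full outside width.

C is a simple wooden stool: a rectangular seat 331 mm (x) by 345 mm (y), 40 mm thick, top face at z = 417 mm, on four square legs, each 34×34 mm in cross-section. The legs rest on z = 0, each flush with a corner of the seat.

The door frame is on top of the table. Four stools sit around the table at the −y, +y, −x, +x sides.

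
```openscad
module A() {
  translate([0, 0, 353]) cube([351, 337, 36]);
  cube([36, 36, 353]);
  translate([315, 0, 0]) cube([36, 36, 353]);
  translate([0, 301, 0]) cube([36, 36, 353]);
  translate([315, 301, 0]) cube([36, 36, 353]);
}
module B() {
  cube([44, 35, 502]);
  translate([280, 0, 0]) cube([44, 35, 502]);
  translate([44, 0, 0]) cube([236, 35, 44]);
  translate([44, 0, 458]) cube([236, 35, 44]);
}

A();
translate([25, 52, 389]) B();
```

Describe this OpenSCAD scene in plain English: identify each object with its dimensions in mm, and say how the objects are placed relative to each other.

A is a four-legged stool. The seat is a 351×337×36 mm slab whose top surface is at z = 389 mm; four square legs, each 36×36 mm in cross-section, run from the floor (z = 0) to the underside of the seat, each flush with a corner of the seat.

B is a rectangular picture frame lying in the x–z plane (depth along y). The opening is 236 mm wide (x) by 414 mm tall (z), surrounded by a border 44 mm wide on all four sides. The frame is 35 mm deep and is made of two full-height vertical stiles with two horizontal rails fitted between them.

The picture frame is on top of the stool.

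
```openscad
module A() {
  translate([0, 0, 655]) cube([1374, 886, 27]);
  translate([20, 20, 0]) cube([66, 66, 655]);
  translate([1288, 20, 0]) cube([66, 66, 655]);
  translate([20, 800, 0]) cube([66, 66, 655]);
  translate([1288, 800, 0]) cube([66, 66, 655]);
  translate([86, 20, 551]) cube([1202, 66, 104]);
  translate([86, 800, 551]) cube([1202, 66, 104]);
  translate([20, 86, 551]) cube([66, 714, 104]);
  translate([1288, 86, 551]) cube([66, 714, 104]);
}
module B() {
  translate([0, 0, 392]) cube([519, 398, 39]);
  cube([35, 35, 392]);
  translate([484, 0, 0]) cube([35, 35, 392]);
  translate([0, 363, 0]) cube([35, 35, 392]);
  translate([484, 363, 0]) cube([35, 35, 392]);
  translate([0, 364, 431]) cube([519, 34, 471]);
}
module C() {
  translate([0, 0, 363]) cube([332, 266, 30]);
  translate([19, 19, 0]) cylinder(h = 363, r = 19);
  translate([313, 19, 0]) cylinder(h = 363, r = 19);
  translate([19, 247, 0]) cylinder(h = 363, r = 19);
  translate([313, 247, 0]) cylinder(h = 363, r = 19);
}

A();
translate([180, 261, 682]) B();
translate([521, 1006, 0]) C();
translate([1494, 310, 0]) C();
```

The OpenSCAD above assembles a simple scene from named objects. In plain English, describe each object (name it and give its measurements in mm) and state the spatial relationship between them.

A is a table with a 1374×886 mm rectangular top, 27 mm thick, top surface at z = 682 mm, supported by four 66×66 mm square legs, each inset 20 mm from the nearest pair of top edges, running from the floor. Four apron rails, 66 mm thick and 104 mm tall, run between adjacent legs with their top edges flush with the underside of the top and their outer faces flush with the legs' outer faces.

B is a chair: 519×398 mm seat, 39 mm thick, top at z = 431 mm, on four 35 mm square corner legs flush with the seat edges. A 34 mm thick backrest slab spans the full seat width, extending 471 mm above the seat top, its back face flush with the seat's +y edge.

C is a four-legged stool. The seat is a 332×266×30 mm slab whose top surface is at z = 393 mm; four round legs, each 38 mm in diameter, run from the floor (z = 0) to the underside of the seat, each leg's axis is inset half a diameter from the nearest pair of seat edges (so the leg's bounding box is flush with the corner).

The chair is on top of the table. Two stools sit around the table at the +y, +x sides.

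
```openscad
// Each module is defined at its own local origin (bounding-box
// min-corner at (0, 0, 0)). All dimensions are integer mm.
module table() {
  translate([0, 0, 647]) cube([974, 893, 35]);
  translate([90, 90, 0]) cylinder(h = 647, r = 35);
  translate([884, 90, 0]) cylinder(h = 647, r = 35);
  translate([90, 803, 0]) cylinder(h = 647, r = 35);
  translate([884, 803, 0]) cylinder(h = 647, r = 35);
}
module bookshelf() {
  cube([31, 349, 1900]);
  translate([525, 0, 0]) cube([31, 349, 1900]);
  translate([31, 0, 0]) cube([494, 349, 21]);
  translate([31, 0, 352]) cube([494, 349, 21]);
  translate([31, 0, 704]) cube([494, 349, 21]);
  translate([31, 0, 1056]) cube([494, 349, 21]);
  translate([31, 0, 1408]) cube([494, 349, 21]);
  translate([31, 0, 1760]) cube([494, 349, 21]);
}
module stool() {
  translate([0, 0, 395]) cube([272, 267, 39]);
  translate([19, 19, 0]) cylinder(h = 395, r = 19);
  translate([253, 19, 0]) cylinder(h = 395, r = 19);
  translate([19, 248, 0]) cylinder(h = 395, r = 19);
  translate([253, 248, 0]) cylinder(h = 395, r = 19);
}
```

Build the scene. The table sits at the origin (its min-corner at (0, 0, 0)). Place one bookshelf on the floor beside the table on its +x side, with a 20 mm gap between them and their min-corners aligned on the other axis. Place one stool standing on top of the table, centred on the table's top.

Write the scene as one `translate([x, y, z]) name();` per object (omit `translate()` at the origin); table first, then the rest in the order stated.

table();
translate([994, 0, 0]) bookshelf();
translate([351, 313, 682]) stool();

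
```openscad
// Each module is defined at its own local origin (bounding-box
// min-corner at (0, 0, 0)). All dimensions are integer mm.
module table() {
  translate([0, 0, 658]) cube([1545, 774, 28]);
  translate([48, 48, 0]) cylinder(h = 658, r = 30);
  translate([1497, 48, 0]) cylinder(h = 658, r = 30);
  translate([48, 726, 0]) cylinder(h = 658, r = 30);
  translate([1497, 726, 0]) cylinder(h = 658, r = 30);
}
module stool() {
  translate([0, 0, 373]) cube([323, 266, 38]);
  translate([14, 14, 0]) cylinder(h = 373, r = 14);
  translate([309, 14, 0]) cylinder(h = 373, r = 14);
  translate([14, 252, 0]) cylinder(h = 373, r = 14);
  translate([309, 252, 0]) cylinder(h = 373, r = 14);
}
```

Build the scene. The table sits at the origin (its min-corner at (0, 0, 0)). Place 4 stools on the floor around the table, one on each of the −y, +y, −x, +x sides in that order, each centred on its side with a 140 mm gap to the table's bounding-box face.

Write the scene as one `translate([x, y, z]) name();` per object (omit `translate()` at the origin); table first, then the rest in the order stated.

table();
translate([611, -406, 0]) stool();
translate([611, 914, 0]) stool();
translate([-463, 254, 0]) stool();
translate([1685, 254, 0]) stool();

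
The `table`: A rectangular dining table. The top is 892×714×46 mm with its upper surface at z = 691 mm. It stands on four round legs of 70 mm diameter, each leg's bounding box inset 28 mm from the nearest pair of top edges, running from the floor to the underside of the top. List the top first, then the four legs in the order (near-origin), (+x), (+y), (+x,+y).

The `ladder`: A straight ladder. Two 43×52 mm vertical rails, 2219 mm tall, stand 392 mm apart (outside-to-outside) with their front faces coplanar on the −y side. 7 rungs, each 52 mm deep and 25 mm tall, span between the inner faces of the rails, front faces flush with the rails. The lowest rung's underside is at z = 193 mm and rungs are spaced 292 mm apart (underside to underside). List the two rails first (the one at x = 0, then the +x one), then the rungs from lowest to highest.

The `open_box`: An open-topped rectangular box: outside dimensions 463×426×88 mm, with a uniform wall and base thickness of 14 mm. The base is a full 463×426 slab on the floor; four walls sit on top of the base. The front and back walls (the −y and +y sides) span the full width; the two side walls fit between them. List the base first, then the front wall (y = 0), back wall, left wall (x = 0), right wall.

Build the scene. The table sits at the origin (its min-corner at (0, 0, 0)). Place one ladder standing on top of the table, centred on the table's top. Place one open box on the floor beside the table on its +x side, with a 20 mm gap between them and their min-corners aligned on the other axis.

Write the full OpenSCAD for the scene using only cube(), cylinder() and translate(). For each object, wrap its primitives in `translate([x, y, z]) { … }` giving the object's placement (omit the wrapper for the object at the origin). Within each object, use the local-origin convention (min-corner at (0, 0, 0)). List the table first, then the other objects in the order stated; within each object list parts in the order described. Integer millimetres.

translate([0, 0, 645]) cube([892, 714, 46]);
translate([63, 63, 0]) cylinder(h = 645, r = 35);
translate([829, 63, 0]) cylinder(h = 645, r = 35);
translate([63, 651, 0]) cylinder(h = 645, r = 35);
translate([829, 651, 0]) cylinder(h = 645, r = 35);
translate([250, 331, 691]) {
  cube([43, 52, 2219]);
  translate([349, 0, 0]) cube([43, 52, 2219]);
  translate([43, 0, 193]) cube([306, 52, 25]);
  translate([43, 0, 485]) cube([306, 52, 25]);
  translate([43, 0, 777]) cube([306, 52, 25]);
  translate([43, 0, 1069]) cube([306, 52, 25]);
  translate([43, 0, 1361]) cube([306, 52, 25]);
  translate([43, 0, 1653]) cube([306, 52, 25]);
  translate([43, 0, 1945]) cube([306, 52, 25]);
}
translate([912, 0, 0]) {
  cube([463, 426, 14]);
  translate([0, 0, 14]) cube([463, 14, 74]);
  translate([0, 412, 14]) cube([463, 14, 74]);
  translate([0, 14, 14]) cube([14, 398, 74]);
  translate([449, 14, 14]) cube([14, 398, 74]);
}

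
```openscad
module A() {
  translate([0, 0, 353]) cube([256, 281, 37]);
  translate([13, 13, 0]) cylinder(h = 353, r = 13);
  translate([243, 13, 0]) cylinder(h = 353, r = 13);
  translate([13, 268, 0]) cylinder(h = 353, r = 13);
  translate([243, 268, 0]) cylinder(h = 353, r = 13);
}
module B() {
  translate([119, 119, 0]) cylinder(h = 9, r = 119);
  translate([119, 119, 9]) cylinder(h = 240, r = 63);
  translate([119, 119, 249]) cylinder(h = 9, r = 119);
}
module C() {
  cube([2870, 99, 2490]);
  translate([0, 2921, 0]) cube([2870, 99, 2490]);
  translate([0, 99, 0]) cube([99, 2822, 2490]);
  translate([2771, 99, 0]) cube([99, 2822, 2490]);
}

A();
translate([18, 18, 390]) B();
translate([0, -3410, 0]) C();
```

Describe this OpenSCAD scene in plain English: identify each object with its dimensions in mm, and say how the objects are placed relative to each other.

A is a four-legged stool. The seat is 256×281 mm, 37 mm thick, top at z = 390 mm. It stands on four round legs, each 26 mm in diameter, from z = 0 to the seat underside, each leg's axis is inset half a diameter from the nearest pair of seat edges (so the leg's bounding box is flush with the corner).

B is a spool: two coaxial disc flanges of radius 119 mm and thickness 9 mm, joined by a core cylinder of radius 63 mm and height 240 mm. The lower flange rests on z = 0 and the three cylinders share a vertical axis.

C is a box-shaped house frame (walls only): outside footprint 2870×3020 mm, wall height 2490 mm, wall thickness 99 mm. The two y-facing walls run the full x-width; the two x-facing walls fit between the inner faces of the y-facing walls.

The spool is on top of the stool. The house frame is on the floor beside the stool on its −y side.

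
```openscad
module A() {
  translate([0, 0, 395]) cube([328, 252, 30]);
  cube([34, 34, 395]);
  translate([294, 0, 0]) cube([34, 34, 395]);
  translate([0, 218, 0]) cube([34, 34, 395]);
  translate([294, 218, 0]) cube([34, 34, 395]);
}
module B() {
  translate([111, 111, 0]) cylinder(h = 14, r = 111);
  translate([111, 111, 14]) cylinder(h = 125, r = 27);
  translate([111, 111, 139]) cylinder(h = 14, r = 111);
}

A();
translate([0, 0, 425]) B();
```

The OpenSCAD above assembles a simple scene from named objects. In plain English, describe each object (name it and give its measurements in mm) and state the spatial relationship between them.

A is a four-legged stool. The seat is a 328×252×30 mm slab whose top surface is at z = 425 mm; four square legs, each 34×34 mm in cross-section, run from the floor (z = 0) to the underside of the seat, each flush with a corner of the seat.

B is a spool: two coaxial disc flanges of radius 111 mm and thickness 14 mm, joined by a core cylinder of radius 27 mm and height 125 mm. The lower flange rests on z = 0 and the three cylinders share a vertical axis.

The spool is on top of the stool.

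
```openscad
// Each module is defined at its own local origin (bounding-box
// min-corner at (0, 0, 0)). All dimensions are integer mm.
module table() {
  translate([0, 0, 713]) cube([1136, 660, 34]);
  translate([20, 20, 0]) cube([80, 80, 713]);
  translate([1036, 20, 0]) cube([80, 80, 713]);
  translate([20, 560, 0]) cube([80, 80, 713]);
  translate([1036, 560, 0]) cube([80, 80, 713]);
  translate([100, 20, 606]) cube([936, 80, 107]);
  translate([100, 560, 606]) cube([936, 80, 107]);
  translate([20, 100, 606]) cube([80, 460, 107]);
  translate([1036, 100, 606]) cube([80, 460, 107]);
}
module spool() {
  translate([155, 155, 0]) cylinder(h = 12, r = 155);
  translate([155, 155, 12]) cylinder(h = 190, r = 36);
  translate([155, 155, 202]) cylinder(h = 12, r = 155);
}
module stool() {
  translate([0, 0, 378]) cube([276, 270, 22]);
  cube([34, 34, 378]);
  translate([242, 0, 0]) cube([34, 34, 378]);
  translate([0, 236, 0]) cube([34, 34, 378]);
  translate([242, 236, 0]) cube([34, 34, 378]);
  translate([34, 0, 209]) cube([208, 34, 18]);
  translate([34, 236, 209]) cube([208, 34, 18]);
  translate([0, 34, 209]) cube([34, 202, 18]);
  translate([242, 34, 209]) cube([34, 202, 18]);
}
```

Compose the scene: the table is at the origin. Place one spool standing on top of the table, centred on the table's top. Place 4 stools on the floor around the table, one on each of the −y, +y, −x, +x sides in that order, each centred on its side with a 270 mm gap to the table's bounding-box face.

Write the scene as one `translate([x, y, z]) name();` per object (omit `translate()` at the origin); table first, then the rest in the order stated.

table();
translate([413, 175, 747]) spool();
translate([430, -540, 0]) stool();
translate([430, 930, 0]) stool();
translate([-546, 195, 0]) stool();
translate([1406, 195, 0]) stool();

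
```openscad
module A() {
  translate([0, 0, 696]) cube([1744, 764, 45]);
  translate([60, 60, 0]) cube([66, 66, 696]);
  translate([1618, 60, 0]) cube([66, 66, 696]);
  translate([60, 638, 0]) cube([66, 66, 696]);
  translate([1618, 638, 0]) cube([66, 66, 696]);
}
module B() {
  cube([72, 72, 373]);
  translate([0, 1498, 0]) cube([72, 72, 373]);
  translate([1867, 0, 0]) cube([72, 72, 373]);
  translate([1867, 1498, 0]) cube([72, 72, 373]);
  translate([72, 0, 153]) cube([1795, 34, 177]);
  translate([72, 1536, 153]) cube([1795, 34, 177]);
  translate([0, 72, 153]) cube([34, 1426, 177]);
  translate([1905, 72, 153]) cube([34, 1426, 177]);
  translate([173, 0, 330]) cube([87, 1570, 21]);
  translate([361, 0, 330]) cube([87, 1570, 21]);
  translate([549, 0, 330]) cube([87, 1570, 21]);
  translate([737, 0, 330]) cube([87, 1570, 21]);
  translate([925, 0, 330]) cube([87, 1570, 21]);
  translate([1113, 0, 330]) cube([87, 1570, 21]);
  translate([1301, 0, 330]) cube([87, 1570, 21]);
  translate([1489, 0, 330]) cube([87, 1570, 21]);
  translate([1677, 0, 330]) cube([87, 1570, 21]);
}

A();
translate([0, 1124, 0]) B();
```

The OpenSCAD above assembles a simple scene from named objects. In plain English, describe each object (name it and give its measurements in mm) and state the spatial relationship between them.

A is a table with a 1744×764 mm rectangular top, 45 mm thick, top surface at z = 741 mm, supported by four 66×66 mm square legs, each inset 60 mm from the nearest pair of top edges, running from the floor.

B is a bed frame 1939 mm long (x) by 1570 mm wide (y). Four 72×72 mm corner posts, 373 mm tall, at the corners of the footprint. Four rails of 34 mm thickness and 177 mm height run between adjacent posts with their undersides at z = 153 mm, their outer faces flush with the outside of the frame (the two x-running rails run between the posts' inner faces; the two y-running rails run between the posts' inner faces). 9 slats, each 87 mm wide (x) and 21 mm thick, lie across the top of the two x-running rails, running the full 1570 mm width of the frame in y; the slats are evenly spaced along x between the inner faces of the end posts with equal gaps (rounded down to the nearest mm) at the −x end and between each pair — any rounding remainder accumulates at the +x end.

The bed frame is on the floor beside the table on its +y side.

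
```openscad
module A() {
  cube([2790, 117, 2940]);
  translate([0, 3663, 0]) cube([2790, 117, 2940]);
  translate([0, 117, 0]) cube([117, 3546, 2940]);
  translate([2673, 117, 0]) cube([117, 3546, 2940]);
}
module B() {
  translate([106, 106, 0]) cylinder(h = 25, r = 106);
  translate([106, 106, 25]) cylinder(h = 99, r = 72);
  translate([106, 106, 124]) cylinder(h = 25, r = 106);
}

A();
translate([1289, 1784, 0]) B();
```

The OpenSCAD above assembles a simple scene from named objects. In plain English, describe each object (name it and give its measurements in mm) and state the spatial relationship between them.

A is a box-shaped house frame (walls only): outside footprint 2790×3780 mm, wall height 2940 mm, wall thickness 117 mm. The two y-facing walls run the full x-width; the two x-facing walls fit between the inner faces of the y-facing walls.

B is a spool: two coaxial disc flanges of radius 106 mm and thickness 25 mm, joined by a core cylinder of radius 72 mm and height 99 mm. The lower flange rests on z = 0 and the three cylinders share a vertical axis.

The spool sits inside the house frame, centred.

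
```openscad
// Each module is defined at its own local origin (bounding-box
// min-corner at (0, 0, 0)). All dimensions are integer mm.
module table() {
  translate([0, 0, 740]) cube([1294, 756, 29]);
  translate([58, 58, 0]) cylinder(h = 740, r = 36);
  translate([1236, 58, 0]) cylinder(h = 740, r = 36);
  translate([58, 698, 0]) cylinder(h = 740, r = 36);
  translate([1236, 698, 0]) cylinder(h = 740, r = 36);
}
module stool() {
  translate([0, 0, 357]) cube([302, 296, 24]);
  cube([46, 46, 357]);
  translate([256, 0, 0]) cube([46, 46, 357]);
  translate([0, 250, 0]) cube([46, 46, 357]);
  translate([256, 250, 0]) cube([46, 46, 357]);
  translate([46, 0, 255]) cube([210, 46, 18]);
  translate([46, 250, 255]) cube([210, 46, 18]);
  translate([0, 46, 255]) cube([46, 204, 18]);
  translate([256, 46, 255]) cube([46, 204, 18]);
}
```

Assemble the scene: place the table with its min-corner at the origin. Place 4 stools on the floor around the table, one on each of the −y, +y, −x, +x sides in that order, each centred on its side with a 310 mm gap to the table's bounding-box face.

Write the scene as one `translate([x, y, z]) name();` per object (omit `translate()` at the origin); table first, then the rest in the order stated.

table();
translate([496, -606, 0]) stool();
translate([496, 1066, 0]) stool();
translate([-612, 230, 0]) stool();
translate([1604, 230, 0]) stool();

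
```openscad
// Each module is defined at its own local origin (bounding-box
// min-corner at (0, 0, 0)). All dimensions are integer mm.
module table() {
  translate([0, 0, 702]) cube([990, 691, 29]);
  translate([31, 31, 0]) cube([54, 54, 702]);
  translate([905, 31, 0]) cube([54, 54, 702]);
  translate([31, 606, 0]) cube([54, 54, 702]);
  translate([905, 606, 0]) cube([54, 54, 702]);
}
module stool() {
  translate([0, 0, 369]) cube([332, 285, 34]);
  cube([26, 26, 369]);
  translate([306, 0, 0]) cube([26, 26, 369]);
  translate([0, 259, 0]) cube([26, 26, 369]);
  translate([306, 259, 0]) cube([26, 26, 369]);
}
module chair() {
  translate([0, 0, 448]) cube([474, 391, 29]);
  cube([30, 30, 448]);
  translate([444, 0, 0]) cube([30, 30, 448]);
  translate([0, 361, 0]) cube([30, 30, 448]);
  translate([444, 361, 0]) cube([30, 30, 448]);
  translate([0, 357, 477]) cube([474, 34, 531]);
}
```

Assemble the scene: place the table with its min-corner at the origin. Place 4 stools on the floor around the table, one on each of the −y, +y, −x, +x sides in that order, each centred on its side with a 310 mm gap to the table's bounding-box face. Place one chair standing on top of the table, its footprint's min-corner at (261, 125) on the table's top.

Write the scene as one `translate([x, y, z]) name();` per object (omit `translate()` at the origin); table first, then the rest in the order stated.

table();
translate([329, -595, 0]) stool();
translate([329, 1001, 0]) stool();
translate([-642, 203, 0]) stool();
translate([1300, 203, 0]) stool();
translate([261, 125, 731]) chair();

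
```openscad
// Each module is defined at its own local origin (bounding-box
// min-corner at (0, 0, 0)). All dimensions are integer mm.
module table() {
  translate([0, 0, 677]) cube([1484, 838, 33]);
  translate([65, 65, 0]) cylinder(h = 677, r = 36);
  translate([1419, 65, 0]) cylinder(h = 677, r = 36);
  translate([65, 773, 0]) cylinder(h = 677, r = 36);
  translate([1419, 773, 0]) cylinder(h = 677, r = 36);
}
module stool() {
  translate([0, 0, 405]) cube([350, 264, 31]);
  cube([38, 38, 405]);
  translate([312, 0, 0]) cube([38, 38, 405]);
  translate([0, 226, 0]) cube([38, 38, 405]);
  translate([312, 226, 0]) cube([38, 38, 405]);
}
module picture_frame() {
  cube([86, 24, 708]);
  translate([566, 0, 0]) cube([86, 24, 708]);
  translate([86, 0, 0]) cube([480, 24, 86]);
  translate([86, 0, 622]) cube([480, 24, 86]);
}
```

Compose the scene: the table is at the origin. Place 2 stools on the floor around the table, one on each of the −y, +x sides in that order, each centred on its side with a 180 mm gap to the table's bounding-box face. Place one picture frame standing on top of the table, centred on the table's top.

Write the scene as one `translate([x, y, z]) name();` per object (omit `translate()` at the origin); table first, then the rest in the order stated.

table();
translate([567, -444, 0]) stool();
translate([1664, 287, 0]) stool();
translate([416, 407, 710]) picture_frame();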